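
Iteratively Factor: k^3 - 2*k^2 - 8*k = (k - 4)*(k^2 + 2*k) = k*(k - 4)*(k + 2)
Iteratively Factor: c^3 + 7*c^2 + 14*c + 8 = (c + 2)*(c^2 + 5*c + 4) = (c + 2)*(c + 4)*(c + 1)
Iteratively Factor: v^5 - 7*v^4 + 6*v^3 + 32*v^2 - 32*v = (v - 4)*(v^4 - 3*v^3 - 6*v^2 + 8*v) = (v - 4)^2*(v^3 + v^2 - 2*v) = (v - 4)^2*(v + 2)*(v^2 - v) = v*(v - 4)^2*(v + 2)*(v - 1)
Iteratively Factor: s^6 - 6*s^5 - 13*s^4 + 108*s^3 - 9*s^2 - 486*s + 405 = (s + 3)*(s^5 - 9*s^4 + 14*s^3 + 66*s^2 - 207*s + 135) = (s - 1)*(s + 3)*(s^4 - 8*s^3 + 6*s^2 + 72*s - 135) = (s - 1)*(s + 3)^2*(s^3 - 11*s^2 + 39*s - 45) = (s - 3)*(s - 1)*(s + 3)^2*(s^2 - 8*s + 15) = (s - 5)*(s - 3)*(s - 1)*(s + 3)^2*(s - 3)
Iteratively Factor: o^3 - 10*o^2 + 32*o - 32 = (o - 4)*(o^2 - 6*o + 8) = (o - 4)^2*(o - 2)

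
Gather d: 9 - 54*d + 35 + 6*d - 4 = 40 - 48*d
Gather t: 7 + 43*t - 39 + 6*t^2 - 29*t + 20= 6*t^2 + 14*t - 12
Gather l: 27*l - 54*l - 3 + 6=3 - 27*l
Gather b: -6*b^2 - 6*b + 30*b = -6*b^2 + 24*b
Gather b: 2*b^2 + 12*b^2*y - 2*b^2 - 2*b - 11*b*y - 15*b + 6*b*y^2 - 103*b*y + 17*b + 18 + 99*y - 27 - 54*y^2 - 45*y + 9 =12*b^2*y + b*(6*y^2 - 114*y) - 54*y^2 + 54*y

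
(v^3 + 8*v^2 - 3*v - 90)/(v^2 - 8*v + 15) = (v^2 + 11*v + 30)/(v - 5)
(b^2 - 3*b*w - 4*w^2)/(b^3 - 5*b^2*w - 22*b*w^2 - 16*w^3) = (-b + 4*w)/(-b^2 + 6*b*w + 16*w^2)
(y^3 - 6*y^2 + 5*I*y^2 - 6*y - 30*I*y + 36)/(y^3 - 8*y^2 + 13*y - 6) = (y^2 + 5*I*y - 6)/(y^2 - 2*y + 1)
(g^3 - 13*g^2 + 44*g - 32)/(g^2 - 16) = (g^2 - 9*g + 8)/(g + 4)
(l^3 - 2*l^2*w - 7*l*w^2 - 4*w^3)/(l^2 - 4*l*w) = l + 2*w + w^2/l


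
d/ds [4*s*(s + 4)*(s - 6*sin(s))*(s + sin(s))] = 4*s*(s + 4)*(s - 6*sin(s))*(cos(s) + 1) - 4*s*(s + 4)*(s + sin(s))*(6*cos(s) - 1) + 4*s*(s - 6*sin(s))*(s + sin(s)) + 4*(s + 4)*(s - 6*sin(s))*(s + sin(s))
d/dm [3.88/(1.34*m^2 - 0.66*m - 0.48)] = (2.5608 - 10.3984*m)/(-1.34*m^2 + 0.66*m + 0.48)^2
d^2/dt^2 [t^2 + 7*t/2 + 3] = 2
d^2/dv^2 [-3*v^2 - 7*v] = -6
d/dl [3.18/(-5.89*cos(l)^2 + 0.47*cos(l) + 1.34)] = (1.4946 - 37.4604*cos(l))*sin(l)/(-5.89*cos(l)^2 + 0.47*cos(l) + 1.34)^2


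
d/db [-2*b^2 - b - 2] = -4*b - 1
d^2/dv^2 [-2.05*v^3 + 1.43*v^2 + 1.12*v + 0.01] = 2.86 - 12.3*v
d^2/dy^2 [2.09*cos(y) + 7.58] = -2.09*cos(y)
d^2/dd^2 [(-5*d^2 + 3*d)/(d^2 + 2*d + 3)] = 2*(13*d^3 + 45*d^2 - 27*d - 63)/(d^6 + 6*d^5 + 21*d^4 + 44*d^3 + 63*d^2 + 54*d + 27)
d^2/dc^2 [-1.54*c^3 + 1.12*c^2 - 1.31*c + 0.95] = 2.24 - 9.24*c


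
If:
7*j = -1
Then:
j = -1/7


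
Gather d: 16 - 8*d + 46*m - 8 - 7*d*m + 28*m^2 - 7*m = d*(-7*m - 8) + 28*m^2 + 39*m + 8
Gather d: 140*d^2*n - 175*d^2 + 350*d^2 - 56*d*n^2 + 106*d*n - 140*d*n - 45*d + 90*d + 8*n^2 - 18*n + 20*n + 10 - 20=d^2*(140*n + 175) + d*(-56*n^2 - 34*n + 45) + 8*n^2 + 2*n - 10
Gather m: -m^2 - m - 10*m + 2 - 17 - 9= -m^2 - 11*m - 24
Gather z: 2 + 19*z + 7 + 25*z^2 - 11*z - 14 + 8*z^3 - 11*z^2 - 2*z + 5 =8*z^3 + 14*z^2 + 6*z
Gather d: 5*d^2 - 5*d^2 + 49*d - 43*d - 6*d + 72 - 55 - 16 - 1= 0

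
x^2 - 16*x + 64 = (x - 8)^2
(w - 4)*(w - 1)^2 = w^3 - 6*w^2 + 9*w - 4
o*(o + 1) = o^2 + o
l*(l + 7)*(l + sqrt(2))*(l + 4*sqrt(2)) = l^4 + 7*l^3 + 5*sqrt(2)*l^3 + 8*l^2 + 35*sqrt(2)*l^2 + 56*l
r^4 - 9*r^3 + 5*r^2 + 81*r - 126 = (r - 7)*(r - 3)*(r - 2)*(r + 3)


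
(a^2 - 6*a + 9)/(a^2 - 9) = (a - 3)/(a + 3)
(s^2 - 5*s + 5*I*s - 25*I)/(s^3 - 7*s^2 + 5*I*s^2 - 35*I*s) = (s - 5)/(s*(s - 7))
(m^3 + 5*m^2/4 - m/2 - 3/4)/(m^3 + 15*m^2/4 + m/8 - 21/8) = 2*(m + 1)/(2*m + 7)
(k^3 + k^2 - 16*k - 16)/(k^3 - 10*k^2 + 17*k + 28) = (k + 4)/(k - 7)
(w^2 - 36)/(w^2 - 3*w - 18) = (w + 6)/(w + 3)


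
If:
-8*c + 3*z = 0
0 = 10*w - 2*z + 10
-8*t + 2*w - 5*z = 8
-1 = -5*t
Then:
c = -87/92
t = 1/5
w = -173/115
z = -58/23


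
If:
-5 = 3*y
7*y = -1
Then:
No Solution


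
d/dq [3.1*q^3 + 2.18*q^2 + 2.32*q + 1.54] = 9.3*q^2 + 4.36*q + 2.32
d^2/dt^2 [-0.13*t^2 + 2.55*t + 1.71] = -0.260000000000000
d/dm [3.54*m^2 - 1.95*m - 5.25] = 7.08*m - 1.95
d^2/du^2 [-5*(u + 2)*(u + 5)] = -10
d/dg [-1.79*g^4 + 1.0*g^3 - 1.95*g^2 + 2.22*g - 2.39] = -7.16*g^3 + 3.0*g^2 - 3.9*g + 2.22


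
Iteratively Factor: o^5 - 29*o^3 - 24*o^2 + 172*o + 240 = (o - 3)*(o^4 + 3*o^3 - 20*o^2 - 84*o - 80) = (o - 3)*(o + 4)*(o^3 - o^2 - 16*o - 20) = (o - 5)*(o - 3)*(o + 4)*(o^2 + 4*o + 4) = (o - 5)*(o - 3)*(o + 2)*(o + 4)*(o + 2)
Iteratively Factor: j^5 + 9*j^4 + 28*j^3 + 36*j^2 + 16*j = (j + 1)*(j^4 + 8*j^3 + 20*j^2 + 16*j) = j*(j + 1)*(j^3 + 8*j^2 + 20*j + 16) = j*(j + 1)*(j + 2)*(j^2 + 6*j + 8) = j*(j + 1)*(j + 2)^2*(j + 4)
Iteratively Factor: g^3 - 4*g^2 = (g)*(g^2 - 4*g) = g*(g - 4)*(g)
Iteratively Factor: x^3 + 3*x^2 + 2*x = (x)*(x^2 + 3*x + 2) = x*(x + 1)*(x + 2)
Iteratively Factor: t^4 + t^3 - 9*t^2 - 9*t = (t + 3)*(t^3 - 2*t^2 - 3*t) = (t - 3)*(t + 3)*(t^2 + t) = t*(t - 3)*(t + 3)*(t + 1)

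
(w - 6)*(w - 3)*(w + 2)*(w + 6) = w^4 - w^3 - 42*w^2 + 36*w + 216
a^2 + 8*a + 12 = (a + 2)*(a + 6)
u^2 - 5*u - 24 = (u - 8)*(u + 3)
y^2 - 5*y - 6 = (y - 6)*(y + 1)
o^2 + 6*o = o*(o + 6)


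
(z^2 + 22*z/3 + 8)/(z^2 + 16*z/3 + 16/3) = (z + 6)/(z + 4)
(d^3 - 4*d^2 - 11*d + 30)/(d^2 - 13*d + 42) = (d^3 - 4*d^2 - 11*d + 30)/(d^2 - 13*d + 42)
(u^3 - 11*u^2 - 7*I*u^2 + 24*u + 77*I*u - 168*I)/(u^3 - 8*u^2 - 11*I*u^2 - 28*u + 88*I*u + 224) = (u - 3)/(u - 4*I)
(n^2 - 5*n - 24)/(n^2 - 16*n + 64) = (n + 3)/(n - 8)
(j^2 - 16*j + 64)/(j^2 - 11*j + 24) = (j - 8)/(j - 3)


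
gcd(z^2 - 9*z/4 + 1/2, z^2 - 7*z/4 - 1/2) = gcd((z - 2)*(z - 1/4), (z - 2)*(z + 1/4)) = z - 2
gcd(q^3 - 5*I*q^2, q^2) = q^2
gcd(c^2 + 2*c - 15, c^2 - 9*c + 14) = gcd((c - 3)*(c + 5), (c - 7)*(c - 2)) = 1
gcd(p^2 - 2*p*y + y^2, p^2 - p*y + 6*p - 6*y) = -p + y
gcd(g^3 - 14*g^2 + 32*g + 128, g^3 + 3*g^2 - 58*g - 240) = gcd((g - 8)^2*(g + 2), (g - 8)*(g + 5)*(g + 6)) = g - 8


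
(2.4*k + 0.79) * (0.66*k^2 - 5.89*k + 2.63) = 1.584*k^3 - 13.6146*k^2 + 1.6589*k + 2.0777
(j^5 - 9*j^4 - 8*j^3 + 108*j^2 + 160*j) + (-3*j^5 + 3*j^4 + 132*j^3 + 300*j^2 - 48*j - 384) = -2*j^5 - 6*j^4 + 124*j^3 + 408*j^2 + 112*j - 384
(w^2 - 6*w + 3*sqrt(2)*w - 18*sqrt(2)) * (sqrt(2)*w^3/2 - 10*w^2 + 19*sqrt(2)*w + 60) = sqrt(2)*w^5/2 - 7*w^4 - 3*sqrt(2)*w^4 - 11*sqrt(2)*w^3 + 42*w^3 + 66*sqrt(2)*w^2 + 174*w^2 - 1044*w + 180*sqrt(2)*w - 1080*sqrt(2)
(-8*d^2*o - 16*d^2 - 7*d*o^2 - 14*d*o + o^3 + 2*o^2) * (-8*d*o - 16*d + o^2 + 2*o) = 64*d^3*o^2 + 256*d^3*o + 256*d^3 + 48*d^2*o^3 + 192*d^2*o^2 + 192*d^2*o - 15*d*o^4 - 60*d*o^3 - 60*d*o^2 + o^5 + 4*o^4 + 4*o^3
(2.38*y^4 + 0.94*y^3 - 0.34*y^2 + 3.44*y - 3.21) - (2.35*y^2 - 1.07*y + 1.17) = 2.38*y^4 + 0.94*y^3 - 2.69*y^2 + 4.51*y - 4.38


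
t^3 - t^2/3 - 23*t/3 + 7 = (t - 7/3)*(t - 1)*(t + 3)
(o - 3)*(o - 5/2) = o^2 - 11*o/2 + 15/2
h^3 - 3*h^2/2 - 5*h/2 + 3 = (h - 2)*(h - 1)*(h + 3/2)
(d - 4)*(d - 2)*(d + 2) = d^3 - 4*d^2 - 4*d + 16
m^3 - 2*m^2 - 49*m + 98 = (m - 7)*(m - 2)*(m + 7)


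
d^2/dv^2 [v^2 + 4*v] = 2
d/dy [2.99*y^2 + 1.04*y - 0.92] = 5.98*y + 1.04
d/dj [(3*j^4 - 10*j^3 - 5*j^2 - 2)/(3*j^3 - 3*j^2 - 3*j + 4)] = (9*j^6 - 18*j^5 + 18*j^4 + 108*j^3 - 87*j^2 - 52*j - 6)/(9*j^6 - 18*j^5 - 9*j^4 + 42*j^3 - 15*j^2 - 24*j + 16)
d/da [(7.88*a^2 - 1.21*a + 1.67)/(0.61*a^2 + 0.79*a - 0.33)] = (6.9633*a^2 - 7.2382*a - 0.92)/(0.3721*a^4 + 0.9638*a^3 + 0.2215*a^2 - 0.5214*a + 0.1089)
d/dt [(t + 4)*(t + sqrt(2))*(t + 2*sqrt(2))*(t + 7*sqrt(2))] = 4*t^3 + 12*t^2 + 30*sqrt(2)*t^2 + 92*t + 80*sqrt(2)*t + 28*sqrt(2) + 184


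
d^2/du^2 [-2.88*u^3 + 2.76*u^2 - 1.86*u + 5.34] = 5.52 - 17.28*u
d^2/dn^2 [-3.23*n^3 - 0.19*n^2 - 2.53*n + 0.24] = -19.38*n - 0.38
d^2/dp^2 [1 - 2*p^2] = -4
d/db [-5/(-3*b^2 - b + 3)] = 5*(-6*b - 1)/(3*b^2 + b - 3)^2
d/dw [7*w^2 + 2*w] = 14*w + 2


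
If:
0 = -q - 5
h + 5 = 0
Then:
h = -5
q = -5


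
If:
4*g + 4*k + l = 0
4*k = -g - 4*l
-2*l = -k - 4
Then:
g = 16/13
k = -20/13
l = 16/13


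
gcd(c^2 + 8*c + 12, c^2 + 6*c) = c + 6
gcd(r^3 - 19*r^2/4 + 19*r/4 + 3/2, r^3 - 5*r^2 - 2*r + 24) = r - 3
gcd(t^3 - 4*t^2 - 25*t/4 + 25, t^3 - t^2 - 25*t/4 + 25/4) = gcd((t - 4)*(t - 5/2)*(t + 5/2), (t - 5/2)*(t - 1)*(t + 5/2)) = t^2 - 25/4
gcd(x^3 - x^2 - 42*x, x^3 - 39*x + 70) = 1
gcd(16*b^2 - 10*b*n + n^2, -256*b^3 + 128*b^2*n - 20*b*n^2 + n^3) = 8*b - n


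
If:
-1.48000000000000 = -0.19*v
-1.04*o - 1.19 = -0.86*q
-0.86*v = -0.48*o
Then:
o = 13.96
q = 18.26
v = 7.79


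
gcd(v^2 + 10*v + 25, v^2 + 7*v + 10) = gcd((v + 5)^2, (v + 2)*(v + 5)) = v + 5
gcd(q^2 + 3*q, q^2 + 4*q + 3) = q + 3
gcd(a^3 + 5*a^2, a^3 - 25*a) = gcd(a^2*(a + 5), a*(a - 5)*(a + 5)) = a^2 + 5*a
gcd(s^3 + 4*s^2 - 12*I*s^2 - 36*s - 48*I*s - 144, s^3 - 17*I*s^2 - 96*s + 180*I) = s^2 - 12*I*s - 36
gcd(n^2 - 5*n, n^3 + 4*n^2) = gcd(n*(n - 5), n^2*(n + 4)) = n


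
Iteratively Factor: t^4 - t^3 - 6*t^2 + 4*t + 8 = (t - 2)*(t^3 + t^2 - 4*t - 4) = (t - 2)*(t + 2)*(t^2 - t - 2) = (t - 2)^2*(t + 2)*(t + 1)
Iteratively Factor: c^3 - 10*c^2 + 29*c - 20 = (c - 5)*(c^2 - 5*c + 4) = (c - 5)*(c - 1)*(c - 4)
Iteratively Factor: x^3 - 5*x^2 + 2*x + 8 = (x + 1)*(x^2 - 6*x + 8) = (x - 2)*(x + 1)*(x - 4)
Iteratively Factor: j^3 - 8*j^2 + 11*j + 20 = (j - 5)*(j^2 - 3*j - 4) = (j - 5)*(j - 4)*(j + 1)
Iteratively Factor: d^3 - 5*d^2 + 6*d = (d - 3)*(d^2 - 2*d) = d*(d - 3)*(d - 2)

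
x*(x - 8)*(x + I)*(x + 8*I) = x^4 - 8*x^3 + 9*I*x^3 - 8*x^2 - 72*I*x^2 + 64*x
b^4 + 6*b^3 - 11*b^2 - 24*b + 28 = (b - 2)*(b - 1)*(b + 2)*(b + 7)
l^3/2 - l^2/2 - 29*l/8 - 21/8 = (l/2 + 1/2)*(l - 7/2)*(l + 3/2)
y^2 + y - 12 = (y - 3)*(y + 4)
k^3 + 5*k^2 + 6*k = k*(k + 2)*(k + 3)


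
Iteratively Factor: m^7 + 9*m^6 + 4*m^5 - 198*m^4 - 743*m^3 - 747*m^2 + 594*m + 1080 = (m + 3)*(m^6 + 6*m^5 - 14*m^4 - 156*m^3 - 275*m^2 + 78*m + 360) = (m + 2)*(m + 3)*(m^5 + 4*m^4 - 22*m^3 - 112*m^2 - 51*m + 180) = (m - 5)*(m + 2)*(m + 3)*(m^4 + 9*m^3 + 23*m^2 + 3*m - 36) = (m - 5)*(m - 1)*(m + 2)*(m + 3)*(m^3 + 10*m^2 + 33*m + 36) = (m - 5)*(m - 1)*(m + 2)*(m + 3)*(m + 4)*(m^2 + 6*m + 9) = (m - 5)*(m - 1)*(m + 2)*(m + 3)^2*(m + 4)*(m + 3)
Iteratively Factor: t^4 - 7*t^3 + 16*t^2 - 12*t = (t - 3)*(t^3 - 4*t^2 + 4*t) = (t - 3)*(t - 2)*(t^2 - 2*t) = (t - 3)*(t - 2)^2*(t)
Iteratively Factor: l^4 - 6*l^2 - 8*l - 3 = (l + 1)*(l^3 - l^2 - 5*l - 3) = (l + 1)^2*(l^2 - 2*l - 3) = (l + 1)^3*(l - 3)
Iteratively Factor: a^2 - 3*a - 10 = (a - 5)*(a + 2)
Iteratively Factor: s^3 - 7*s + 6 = (s + 3)*(s^2 - 3*s + 2) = (s - 1)*(s + 3)*(s - 2)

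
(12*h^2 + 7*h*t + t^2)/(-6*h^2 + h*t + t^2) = (4*h + t)/(-2*h + t)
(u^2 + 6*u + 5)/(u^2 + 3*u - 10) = (u + 1)/(u - 2)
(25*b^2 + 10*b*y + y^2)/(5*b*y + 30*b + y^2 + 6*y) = (5*b + y)/(y + 6)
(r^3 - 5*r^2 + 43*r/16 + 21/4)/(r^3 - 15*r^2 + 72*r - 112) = (r^2 - r - 21/16)/(r^2 - 11*r + 28)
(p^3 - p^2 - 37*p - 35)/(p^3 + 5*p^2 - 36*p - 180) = (p^2 - 6*p - 7)/(p^2 - 36)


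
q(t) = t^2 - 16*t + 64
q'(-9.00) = -34.00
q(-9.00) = 289.00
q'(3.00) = -10.00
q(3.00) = 25.00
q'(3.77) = -8.46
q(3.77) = 17.89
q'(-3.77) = -23.54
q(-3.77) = 138.53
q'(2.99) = -10.02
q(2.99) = 25.10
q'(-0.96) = -17.92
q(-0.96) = 80.28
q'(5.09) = -5.82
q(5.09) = 8.47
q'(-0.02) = -16.04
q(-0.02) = 64.32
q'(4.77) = -6.46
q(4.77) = 10.43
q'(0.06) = -15.88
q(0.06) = 63.04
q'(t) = 2*t - 16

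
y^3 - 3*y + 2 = (y - 1)^2*(y + 2)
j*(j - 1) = j^2 - j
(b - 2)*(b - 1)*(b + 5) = b^3 + 2*b^2 - 13*b + 10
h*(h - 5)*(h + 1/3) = h^3 - 14*h^2/3 - 5*h/3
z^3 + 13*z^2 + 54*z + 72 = (z + 3)*(z + 4)*(z + 6)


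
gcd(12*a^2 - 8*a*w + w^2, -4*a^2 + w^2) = -2*a + w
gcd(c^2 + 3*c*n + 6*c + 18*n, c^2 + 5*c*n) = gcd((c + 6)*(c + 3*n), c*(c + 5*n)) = 1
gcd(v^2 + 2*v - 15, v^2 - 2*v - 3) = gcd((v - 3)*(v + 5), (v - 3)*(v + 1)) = v - 3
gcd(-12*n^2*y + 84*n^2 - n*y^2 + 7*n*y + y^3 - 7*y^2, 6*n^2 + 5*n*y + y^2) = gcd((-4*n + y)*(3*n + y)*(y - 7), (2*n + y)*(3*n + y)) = 3*n + y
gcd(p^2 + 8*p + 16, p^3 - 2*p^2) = 1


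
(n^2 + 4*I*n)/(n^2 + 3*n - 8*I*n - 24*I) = n*(n + 4*I)/(n^2 + n*(3 - 8*I) - 24*I)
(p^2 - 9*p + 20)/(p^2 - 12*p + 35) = (p - 4)/(p - 7)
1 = 1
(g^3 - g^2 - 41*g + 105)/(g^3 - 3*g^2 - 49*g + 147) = (g - 5)/(g - 7)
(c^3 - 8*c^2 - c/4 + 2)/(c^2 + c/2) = c - 17/2 + 4/c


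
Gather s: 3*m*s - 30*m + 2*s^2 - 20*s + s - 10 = -30*m + 2*s^2 + s*(3*m - 19) - 10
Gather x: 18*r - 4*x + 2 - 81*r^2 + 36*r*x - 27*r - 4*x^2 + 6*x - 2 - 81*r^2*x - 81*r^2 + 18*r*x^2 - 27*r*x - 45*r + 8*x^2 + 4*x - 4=-162*r^2 - 54*r + x^2*(18*r + 4) + x*(-81*r^2 + 9*r + 6) - 4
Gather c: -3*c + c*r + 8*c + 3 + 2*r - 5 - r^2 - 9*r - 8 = c*(r + 5) - r^2 - 7*r - 10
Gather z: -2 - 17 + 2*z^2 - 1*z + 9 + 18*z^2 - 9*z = 20*z^2 - 10*z - 10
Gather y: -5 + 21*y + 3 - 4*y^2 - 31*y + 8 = -4*y^2 - 10*y + 6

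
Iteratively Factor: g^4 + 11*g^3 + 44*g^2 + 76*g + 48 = (g + 2)*(g^3 + 9*g^2 + 26*g + 24) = (g + 2)*(g + 4)*(g^2 + 5*g + 6) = (g + 2)*(g + 3)*(g + 4)*(g + 2)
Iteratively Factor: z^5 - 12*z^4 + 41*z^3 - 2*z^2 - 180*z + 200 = (z + 2)*(z^4 - 14*z^3 + 69*z^2 - 140*z + 100) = (z - 2)*(z + 2)*(z^3 - 12*z^2 + 45*z - 50) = (z - 2)^2*(z + 2)*(z^2 - 10*z + 25) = (z - 5)*(z - 2)^2*(z + 2)*(z - 5)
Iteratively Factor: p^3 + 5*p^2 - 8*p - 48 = (p - 3)*(p^2 + 8*p + 16) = (p - 3)*(p + 4)*(p + 4)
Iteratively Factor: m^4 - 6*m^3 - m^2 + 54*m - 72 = (m - 4)*(m^3 - 2*m^2 - 9*m + 18) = (m - 4)*(m - 3)*(m^2 + m - 6) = (m - 4)*(m - 3)*(m - 2)*(m + 3)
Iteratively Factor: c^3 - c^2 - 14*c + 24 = (c - 3)*(c^2 + 2*c - 8) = (c - 3)*(c - 2)*(c + 4)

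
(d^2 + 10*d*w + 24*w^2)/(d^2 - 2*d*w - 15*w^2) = (-d^2 - 10*d*w - 24*w^2)/(-d^2 + 2*d*w + 15*w^2)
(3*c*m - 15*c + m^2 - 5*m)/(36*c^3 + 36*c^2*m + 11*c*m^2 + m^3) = (m - 5)/(12*c^2 + 8*c*m + m^2)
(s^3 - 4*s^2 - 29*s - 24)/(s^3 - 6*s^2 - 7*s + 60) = (s^2 - 7*s - 8)/(s^2 - 9*s + 20)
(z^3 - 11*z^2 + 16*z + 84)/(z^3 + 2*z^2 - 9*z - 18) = (z^2 - 13*z + 42)/(z^2 - 9)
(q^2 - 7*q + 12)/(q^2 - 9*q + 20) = (q - 3)/(q - 5)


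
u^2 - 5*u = u*(u - 5)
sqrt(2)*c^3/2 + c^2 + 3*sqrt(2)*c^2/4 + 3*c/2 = c*(c + 3/2)*(sqrt(2)*c/2 + 1)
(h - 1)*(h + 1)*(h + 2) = h^3 + 2*h^2 - h - 2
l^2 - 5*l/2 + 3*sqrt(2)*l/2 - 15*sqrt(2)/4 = (l - 5/2)*(l + 3*sqrt(2)/2)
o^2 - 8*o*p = o*(o - 8*p)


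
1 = 1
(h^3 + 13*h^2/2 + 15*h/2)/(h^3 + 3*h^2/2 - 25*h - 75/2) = h/(h - 5)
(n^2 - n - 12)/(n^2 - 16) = (n + 3)/(n + 4)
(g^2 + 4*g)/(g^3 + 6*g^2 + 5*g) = (g + 4)/(g^2 + 6*g + 5)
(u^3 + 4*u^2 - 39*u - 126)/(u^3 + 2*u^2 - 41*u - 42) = (u + 3)/(u + 1)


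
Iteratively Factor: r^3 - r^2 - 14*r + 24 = (r + 4)*(r^2 - 5*r + 6) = (r - 3)*(r + 4)*(r - 2)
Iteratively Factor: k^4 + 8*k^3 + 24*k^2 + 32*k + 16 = (k + 2)*(k^3 + 6*k^2 + 12*k + 8) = (k + 2)^2*(k^2 + 4*k + 4) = (k + 2)^3*(k + 2)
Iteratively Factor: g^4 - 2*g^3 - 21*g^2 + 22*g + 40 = (g + 1)*(g^3 - 3*g^2 - 18*g + 40) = (g - 5)*(g + 1)*(g^2 + 2*g - 8) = (g - 5)*(g - 2)*(g + 1)*(g + 4)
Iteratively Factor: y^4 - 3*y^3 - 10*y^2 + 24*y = (y + 3)*(y^3 - 6*y^2 + 8*y) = (y - 4)*(y + 3)*(y^2 - 2*y) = (y - 4)*(y - 2)*(y + 3)*(y)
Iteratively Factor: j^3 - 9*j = (j - 3)*(j^2 + 3*j) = j*(j - 3)*(j + 3)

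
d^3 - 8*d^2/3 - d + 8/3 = (d - 8/3)*(d - 1)*(d + 1)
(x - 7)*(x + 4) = x^2 - 3*x - 28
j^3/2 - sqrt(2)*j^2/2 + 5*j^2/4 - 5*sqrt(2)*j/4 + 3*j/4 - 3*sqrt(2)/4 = (j/2 + 1/2)*(j + 3/2)*(j - sqrt(2))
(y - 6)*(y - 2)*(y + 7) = y^3 - y^2 - 44*y + 84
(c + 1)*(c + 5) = c^2 + 6*c + 5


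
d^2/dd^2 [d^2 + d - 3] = 2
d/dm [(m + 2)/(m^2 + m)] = (m*(m + 1) - (m + 2)*(2*m + 1))/(m^2*(m + 1)^2)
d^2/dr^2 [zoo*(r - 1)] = 0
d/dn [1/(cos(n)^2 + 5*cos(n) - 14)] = (2*cos(n) + 5)*sin(n)/(cos(n)^2 + 5*cos(n) - 14)^2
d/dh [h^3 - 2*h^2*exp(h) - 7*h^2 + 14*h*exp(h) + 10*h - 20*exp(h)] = -2*h^2*exp(h) + 3*h^2 + 10*h*exp(h) - 14*h - 6*exp(h) + 10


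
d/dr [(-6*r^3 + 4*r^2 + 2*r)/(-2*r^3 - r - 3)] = 2*(4*r^4 + 10*r^3 + 25*r^2 - 12*r - 3)/(4*r^6 + 4*r^4 + 12*r^3 + r^2 + 6*r + 9)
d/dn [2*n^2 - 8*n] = 4*n - 8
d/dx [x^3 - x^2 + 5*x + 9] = 3*x^2 - 2*x + 5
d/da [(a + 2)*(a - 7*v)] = 2*a - 7*v + 2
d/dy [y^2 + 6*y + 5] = 2*y + 6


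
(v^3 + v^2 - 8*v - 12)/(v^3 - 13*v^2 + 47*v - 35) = (v^3 + v^2 - 8*v - 12)/(v^3 - 13*v^2 + 47*v - 35)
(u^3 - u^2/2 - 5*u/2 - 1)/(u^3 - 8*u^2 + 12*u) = (2*u^2 + 3*u + 1)/(2*u*(u - 6))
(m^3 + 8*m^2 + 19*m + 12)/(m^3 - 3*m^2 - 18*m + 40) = (m^2 + 4*m + 3)/(m^2 - 7*m + 10)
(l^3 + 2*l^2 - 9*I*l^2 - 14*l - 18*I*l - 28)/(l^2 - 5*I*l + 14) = (l^2 + 2*l*(1 - I) - 4*I)/(l + 2*I)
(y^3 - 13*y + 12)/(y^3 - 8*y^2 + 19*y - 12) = (y + 4)/(y - 4)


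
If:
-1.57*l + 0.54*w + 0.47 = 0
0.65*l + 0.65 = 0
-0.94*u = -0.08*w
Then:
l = -1.00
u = -0.32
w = -3.78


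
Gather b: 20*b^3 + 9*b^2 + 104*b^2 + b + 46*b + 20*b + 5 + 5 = 20*b^3 + 113*b^2 + 67*b + 10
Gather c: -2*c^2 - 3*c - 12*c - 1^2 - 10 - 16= -2*c^2 - 15*c - 27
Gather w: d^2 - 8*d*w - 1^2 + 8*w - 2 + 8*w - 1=d^2 + w*(16 - 8*d) - 4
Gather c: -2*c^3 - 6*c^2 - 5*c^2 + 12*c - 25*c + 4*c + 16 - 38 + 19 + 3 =-2*c^3 - 11*c^2 - 9*c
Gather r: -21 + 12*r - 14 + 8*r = 20*r - 35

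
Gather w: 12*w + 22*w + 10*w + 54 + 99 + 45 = 44*w + 198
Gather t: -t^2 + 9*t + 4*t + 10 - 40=-t^2 + 13*t - 30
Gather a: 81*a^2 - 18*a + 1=81*a^2 - 18*a + 1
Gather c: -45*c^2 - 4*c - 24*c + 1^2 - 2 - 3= -45*c^2 - 28*c - 4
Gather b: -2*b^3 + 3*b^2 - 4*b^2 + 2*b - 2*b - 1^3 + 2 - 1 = -2*b^3 - b^2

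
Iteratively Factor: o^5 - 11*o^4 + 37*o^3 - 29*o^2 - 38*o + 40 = (o - 5)*(o^4 - 6*o^3 + 7*o^2 + 6*o - 8) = (o - 5)*(o - 4)*(o^3 - 2*o^2 - o + 2) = (o - 5)*(o - 4)*(o + 1)*(o^2 - 3*o + 2) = (o - 5)*(o - 4)*(o - 2)*(o + 1)*(o - 1)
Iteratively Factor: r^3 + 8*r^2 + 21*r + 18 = (r + 3)*(r^2 + 5*r + 6) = (r + 3)^2*(r + 2)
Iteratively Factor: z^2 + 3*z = (z + 3)*(z)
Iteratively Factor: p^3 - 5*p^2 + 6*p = (p - 2)*(p^2 - 3*p) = (p - 3)*(p - 2)*(p)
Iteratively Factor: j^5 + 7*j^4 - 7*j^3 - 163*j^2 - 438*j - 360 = (j + 3)*(j^4 + 4*j^3 - 19*j^2 - 106*j - 120) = (j + 2)*(j + 3)*(j^3 + 2*j^2 - 23*j - 60) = (j - 5)*(j + 2)*(j + 3)*(j^2 + 7*j + 12) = (j - 5)*(j + 2)*(j + 3)^2*(j + 4)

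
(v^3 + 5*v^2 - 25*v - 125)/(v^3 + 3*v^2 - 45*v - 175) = (v - 5)/(v - 7)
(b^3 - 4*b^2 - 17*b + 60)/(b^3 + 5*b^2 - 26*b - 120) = (b - 3)/(b + 6)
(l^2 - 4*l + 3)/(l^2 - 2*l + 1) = (l - 3)/(l - 1)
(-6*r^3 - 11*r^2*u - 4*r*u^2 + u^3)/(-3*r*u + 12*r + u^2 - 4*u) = (6*r^3 + 11*r^2*u + 4*r*u^2 - u^3)/(3*r*u - 12*r - u^2 + 4*u)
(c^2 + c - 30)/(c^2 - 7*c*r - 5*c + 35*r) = (-c - 6)/(-c + 7*r)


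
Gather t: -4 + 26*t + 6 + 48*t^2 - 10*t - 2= 48*t^2 + 16*t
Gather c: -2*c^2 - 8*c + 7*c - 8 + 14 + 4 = -2*c^2 - c + 10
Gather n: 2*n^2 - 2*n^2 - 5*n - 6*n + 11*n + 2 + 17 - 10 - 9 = 0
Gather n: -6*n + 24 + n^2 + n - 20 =n^2 - 5*n + 4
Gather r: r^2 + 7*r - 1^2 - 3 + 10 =r^2 + 7*r + 6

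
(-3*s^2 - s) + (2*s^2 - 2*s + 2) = -s^2 - 3*s + 2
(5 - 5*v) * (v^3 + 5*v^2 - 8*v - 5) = -5*v^4 - 20*v^3 + 65*v^2 - 15*v - 25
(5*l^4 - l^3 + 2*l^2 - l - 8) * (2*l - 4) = 10*l^5 - 22*l^4 + 8*l^3 - 10*l^2 - 12*l + 32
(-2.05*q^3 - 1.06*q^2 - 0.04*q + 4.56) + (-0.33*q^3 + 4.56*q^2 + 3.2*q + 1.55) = -2.38*q^3 + 3.5*q^2 + 3.16*q + 6.11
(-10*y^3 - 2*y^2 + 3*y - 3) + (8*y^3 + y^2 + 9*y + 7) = -2*y^3 - y^2 + 12*y + 4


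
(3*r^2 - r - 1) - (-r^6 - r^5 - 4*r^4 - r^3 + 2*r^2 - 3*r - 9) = r^6 + r^5 + 4*r^4 + r^3 + r^2 + 2*r + 8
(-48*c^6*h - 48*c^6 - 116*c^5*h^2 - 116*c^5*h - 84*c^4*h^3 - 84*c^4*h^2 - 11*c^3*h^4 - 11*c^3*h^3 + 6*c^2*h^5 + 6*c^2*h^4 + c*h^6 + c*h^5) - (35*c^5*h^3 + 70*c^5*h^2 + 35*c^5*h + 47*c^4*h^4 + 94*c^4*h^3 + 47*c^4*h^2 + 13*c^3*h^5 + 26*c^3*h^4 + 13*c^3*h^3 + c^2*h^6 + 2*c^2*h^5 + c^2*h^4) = -48*c^6*h - 48*c^6 - 35*c^5*h^3 - 186*c^5*h^2 - 151*c^5*h - 47*c^4*h^4 - 178*c^4*h^3 - 131*c^4*h^2 - 13*c^3*h^5 - 37*c^3*h^4 - 24*c^3*h^3 - c^2*h^6 + 4*c^2*h^5 + 5*c^2*h^4 + c*h^6 + c*h^5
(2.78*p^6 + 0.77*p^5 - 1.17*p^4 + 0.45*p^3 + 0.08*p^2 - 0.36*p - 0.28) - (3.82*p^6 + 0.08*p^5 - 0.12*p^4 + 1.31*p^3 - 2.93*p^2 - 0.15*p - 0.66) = -1.04*p^6 + 0.69*p^5 - 1.05*p^4 - 0.86*p^3 + 3.01*p^2 - 0.21*p + 0.38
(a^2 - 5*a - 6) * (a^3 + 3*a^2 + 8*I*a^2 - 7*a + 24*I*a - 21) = a^5 - 2*a^4 + 8*I*a^4 - 28*a^3 - 16*I*a^3 - 4*a^2 - 168*I*a^2 + 147*a - 144*I*a + 126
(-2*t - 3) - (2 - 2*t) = -5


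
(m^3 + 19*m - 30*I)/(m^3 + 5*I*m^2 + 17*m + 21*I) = (m^2 + 3*I*m + 10)/(m^2 + 8*I*m - 7)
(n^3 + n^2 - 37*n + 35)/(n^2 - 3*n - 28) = (-n^3 - n^2 + 37*n - 35)/(-n^2 + 3*n + 28)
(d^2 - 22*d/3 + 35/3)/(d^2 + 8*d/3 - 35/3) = (d - 5)/(d + 5)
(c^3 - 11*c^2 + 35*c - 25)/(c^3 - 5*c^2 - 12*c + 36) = (c^3 - 11*c^2 + 35*c - 25)/(c^3 - 5*c^2 - 12*c + 36)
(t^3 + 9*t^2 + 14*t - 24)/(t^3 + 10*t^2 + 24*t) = (t - 1)/t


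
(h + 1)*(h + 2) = h^2 + 3*h + 2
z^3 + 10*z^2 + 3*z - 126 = (z - 3)*(z + 6)*(z + 7)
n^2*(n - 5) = n^3 - 5*n^2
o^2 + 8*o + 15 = (o + 3)*(o + 5)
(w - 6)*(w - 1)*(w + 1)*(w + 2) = w^4 - 4*w^3 - 13*w^2 + 4*w + 12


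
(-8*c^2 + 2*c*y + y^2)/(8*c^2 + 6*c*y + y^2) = (-2*c + y)/(2*c + y)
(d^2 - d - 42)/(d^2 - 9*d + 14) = (d + 6)/(d - 2)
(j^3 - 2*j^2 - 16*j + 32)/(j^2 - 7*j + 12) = (j^2 + 2*j - 8)/(j - 3)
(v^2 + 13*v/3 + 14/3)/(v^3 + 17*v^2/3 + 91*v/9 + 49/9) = 3*(v + 2)/(3*v^2 + 10*v + 7)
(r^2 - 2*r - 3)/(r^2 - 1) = (r - 3)/(r - 1)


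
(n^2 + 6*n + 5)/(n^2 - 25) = (n + 1)/(n - 5)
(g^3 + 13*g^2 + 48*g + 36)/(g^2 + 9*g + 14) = (g^3 + 13*g^2 + 48*g + 36)/(g^2 + 9*g + 14)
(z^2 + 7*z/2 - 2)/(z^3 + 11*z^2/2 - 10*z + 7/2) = (z + 4)/(z^2 + 6*z - 7)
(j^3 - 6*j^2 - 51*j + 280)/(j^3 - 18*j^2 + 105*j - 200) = (j + 7)/(j - 5)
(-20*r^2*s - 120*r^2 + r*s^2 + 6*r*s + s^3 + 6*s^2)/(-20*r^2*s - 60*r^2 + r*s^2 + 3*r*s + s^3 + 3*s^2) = (s + 6)/(s + 3)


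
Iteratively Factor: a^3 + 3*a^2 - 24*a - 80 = (a + 4)*(a^2 - a - 20) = (a + 4)^2*(a - 5)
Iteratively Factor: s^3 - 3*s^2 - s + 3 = (s + 1)*(s^2 - 4*s + 3) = (s - 3)*(s + 1)*(s - 1)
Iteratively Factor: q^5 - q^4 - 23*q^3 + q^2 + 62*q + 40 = (q - 5)*(q^4 + 4*q^3 - 3*q^2 - 14*q - 8) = (q - 5)*(q + 4)*(q^3 - 3*q - 2) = (q - 5)*(q - 2)*(q + 4)*(q^2 + 2*q + 1) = (q - 5)*(q - 2)*(q + 1)*(q + 4)*(q + 1)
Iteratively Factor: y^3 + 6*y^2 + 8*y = (y + 4)*(y^2 + 2*y) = y*(y + 4)*(y + 2)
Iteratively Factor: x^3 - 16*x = (x + 4)*(x^2 - 4*x) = x*(x + 4)*(x - 4)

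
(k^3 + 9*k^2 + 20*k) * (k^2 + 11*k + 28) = k^5 + 20*k^4 + 147*k^3 + 472*k^2 + 560*k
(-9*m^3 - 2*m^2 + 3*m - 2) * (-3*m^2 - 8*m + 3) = 27*m^5 + 78*m^4 - 20*m^3 - 24*m^2 + 25*m - 6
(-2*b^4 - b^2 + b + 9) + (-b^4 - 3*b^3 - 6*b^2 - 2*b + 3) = -3*b^4 - 3*b^3 - 7*b^2 - b + 12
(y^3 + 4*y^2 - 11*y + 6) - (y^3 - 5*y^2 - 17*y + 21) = 9*y^2 + 6*y - 15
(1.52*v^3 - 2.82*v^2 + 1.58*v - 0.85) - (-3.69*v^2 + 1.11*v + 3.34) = 1.52*v^3 + 0.87*v^2 + 0.47*v - 4.19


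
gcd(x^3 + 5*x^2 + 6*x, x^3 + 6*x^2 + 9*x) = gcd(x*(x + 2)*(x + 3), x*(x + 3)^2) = x^2 + 3*x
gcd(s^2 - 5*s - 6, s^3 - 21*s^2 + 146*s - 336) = s - 6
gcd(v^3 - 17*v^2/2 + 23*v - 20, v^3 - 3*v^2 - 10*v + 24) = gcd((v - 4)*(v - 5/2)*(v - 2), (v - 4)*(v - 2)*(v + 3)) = v^2 - 6*v + 8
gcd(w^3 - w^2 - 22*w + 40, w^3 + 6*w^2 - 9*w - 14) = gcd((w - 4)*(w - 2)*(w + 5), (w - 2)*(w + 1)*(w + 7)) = w - 2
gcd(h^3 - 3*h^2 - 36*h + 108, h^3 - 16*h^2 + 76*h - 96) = h - 6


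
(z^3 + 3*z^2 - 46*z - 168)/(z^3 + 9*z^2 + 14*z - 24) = (z - 7)/(z - 1)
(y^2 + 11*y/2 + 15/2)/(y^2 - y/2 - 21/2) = (2*y + 5)/(2*y - 7)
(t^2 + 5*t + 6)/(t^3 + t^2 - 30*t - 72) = (t + 2)/(t^2 - 2*t - 24)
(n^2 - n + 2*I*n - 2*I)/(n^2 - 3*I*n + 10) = (n - 1)/(n - 5*I)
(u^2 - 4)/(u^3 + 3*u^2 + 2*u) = (u - 2)/(u*(u + 1))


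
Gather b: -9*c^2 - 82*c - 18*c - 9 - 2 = -9*c^2 - 100*c - 11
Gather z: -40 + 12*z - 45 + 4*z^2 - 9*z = 4*z^2 + 3*z - 85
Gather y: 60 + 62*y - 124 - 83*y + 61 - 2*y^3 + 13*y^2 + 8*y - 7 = -2*y^3 + 13*y^2 - 13*y - 10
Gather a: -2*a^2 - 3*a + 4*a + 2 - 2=-2*a^2 + a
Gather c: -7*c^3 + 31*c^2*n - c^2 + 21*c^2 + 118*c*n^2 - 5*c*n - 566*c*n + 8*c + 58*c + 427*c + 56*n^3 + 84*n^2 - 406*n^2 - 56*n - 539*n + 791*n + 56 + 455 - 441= -7*c^3 + c^2*(31*n + 20) + c*(118*n^2 - 571*n + 493) + 56*n^3 - 322*n^2 + 196*n + 70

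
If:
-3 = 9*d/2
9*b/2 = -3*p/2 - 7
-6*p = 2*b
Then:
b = -7/4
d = -2/3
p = 7/12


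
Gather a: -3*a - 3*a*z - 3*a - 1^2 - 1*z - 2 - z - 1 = a*(-3*z - 6) - 2*z - 4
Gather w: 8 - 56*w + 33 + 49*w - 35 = 6 - 7*w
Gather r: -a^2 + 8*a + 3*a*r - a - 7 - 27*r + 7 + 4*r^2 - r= -a^2 + 7*a + 4*r^2 + r*(3*a - 28)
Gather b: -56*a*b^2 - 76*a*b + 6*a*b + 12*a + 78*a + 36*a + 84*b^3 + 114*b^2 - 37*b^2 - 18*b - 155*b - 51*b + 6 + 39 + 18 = 126*a + 84*b^3 + b^2*(77 - 56*a) + b*(-70*a - 224) + 63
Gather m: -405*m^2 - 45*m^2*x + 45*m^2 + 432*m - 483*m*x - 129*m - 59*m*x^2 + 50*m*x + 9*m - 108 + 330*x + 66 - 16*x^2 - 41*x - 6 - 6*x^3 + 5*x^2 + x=m^2*(-45*x - 360) + m*(-59*x^2 - 433*x + 312) - 6*x^3 - 11*x^2 + 290*x - 48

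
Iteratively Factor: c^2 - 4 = (c - 2)*(c + 2)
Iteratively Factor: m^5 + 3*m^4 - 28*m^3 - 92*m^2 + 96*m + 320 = (m + 4)*(m^4 - m^3 - 24*m^2 + 4*m + 80) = (m + 4)^2*(m^3 - 5*m^2 - 4*m + 20) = (m - 2)*(m + 4)^2*(m^2 - 3*m - 10) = (m - 2)*(m + 2)*(m + 4)^2*(m - 5)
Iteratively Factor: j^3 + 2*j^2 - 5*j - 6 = (j + 3)*(j^2 - j - 2) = (j + 1)*(j + 3)*(j - 2)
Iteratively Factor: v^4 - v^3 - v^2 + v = (v + 1)*(v^3 - 2*v^2 + v) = v*(v + 1)*(v^2 - 2*v + 1) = v*(v - 1)*(v + 1)*(v - 1)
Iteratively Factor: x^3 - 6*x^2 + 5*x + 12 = (x - 4)*(x^2 - 2*x - 3) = (x - 4)*(x - 3)*(x + 1)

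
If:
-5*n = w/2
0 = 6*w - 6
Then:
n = -1/10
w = 1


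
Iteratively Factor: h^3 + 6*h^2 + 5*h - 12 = (h + 4)*(h^2 + 2*h - 3) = (h + 3)*(h + 4)*(h - 1)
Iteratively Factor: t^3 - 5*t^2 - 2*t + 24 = (t + 2)*(t^2 - 7*t + 12) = (t - 4)*(t + 2)*(t - 3)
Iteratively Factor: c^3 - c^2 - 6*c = (c + 2)*(c^2 - 3*c) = (c - 3)*(c + 2)*(c)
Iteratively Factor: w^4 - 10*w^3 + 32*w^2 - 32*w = (w)*(w^3 - 10*w^2 + 32*w - 32) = w*(w - 2)*(w^2 - 8*w + 16) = w*(w - 4)*(w - 2)*(w - 4)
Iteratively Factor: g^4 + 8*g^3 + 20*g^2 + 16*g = (g + 2)*(g^3 + 6*g^2 + 8*g) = (g + 2)^2*(g^2 + 4*g) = (g + 2)^2*(g + 4)*(g)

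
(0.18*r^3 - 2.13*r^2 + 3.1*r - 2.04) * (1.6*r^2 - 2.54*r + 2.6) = 0.288*r^5 - 3.8652*r^4 + 10.8382*r^3 - 16.676*r^2 + 13.2416*r - 5.304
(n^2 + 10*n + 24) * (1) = n^2 + 10*n + 24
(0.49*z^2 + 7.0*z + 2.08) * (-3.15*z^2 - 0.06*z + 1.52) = -1.5435*z^4 - 22.0794*z^3 - 6.2272*z^2 + 10.5152*z + 3.1616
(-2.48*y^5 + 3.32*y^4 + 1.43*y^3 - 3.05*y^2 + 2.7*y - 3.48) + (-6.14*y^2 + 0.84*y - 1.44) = -2.48*y^5 + 3.32*y^4 + 1.43*y^3 - 9.19*y^2 + 3.54*y - 4.92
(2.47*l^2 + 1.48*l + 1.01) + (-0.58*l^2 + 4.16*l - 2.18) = 1.89*l^2 + 5.64*l - 1.17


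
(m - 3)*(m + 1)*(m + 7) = m^3 + 5*m^2 - 17*m - 21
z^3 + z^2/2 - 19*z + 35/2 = (z - 7/2)*(z - 1)*(z + 5)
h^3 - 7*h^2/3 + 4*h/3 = h*(h - 4/3)*(h - 1)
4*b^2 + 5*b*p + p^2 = (b + p)*(4*b + p)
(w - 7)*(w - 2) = w^2 - 9*w + 14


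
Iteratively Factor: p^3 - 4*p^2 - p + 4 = (p - 1)*(p^2 - 3*p - 4) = (p - 1)*(p + 1)*(p - 4)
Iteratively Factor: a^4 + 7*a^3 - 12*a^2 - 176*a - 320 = (a + 4)*(a^3 + 3*a^2 - 24*a - 80) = (a + 4)^2*(a^2 - a - 20) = (a - 5)*(a + 4)^2*(a + 4)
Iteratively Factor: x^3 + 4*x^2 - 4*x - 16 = (x + 4)*(x^2 - 4) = (x + 2)*(x + 4)*(x - 2)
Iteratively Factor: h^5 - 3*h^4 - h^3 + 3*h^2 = (h)*(h^4 - 3*h^3 - h^2 + 3*h) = h^2*(h^3 - 3*h^2 - h + 3) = h^2*(h + 1)*(h^2 - 4*h + 3) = h^2*(h - 3)*(h + 1)*(h - 1)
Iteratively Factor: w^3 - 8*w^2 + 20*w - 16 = (w - 4)*(w^2 - 4*w + 4) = (w - 4)*(w - 2)*(w - 2)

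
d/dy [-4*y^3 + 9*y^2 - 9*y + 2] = -12*y^2 + 18*y - 9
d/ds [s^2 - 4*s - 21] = 2*s - 4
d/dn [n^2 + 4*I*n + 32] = 2*n + 4*I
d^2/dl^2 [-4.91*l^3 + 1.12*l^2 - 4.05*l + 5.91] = 2.24 - 29.46*l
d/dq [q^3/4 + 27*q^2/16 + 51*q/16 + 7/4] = 3*q^2/4 + 27*q/8 + 51/16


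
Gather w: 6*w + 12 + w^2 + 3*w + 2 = w^2 + 9*w + 14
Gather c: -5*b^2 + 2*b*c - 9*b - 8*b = -5*b^2 + 2*b*c - 17*b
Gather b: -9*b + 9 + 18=27 - 9*b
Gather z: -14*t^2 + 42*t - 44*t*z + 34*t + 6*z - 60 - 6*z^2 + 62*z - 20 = -14*t^2 + 76*t - 6*z^2 + z*(68 - 44*t) - 80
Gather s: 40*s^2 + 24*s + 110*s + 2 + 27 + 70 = 40*s^2 + 134*s + 99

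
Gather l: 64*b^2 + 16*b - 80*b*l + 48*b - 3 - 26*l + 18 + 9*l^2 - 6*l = 64*b^2 + 64*b + 9*l^2 + l*(-80*b - 32) + 15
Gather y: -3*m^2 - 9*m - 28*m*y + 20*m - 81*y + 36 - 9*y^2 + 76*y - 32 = -3*m^2 + 11*m - 9*y^2 + y*(-28*m - 5) + 4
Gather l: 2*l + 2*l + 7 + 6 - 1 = 4*l + 12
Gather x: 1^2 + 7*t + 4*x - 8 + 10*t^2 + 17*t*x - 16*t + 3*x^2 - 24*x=10*t^2 - 9*t + 3*x^2 + x*(17*t - 20) - 7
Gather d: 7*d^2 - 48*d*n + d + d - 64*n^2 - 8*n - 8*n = 7*d^2 + d*(2 - 48*n) - 64*n^2 - 16*n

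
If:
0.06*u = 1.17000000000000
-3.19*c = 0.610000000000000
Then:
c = -0.19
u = 19.50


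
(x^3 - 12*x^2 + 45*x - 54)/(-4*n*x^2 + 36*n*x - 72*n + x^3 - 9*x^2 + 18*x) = (x - 3)/(-4*n + x)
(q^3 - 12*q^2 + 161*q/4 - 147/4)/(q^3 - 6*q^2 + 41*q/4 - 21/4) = (q - 7)/(q - 1)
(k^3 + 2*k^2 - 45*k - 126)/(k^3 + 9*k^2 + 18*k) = (k - 7)/k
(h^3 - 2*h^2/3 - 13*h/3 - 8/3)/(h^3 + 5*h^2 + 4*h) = (3*h^2 - 5*h - 8)/(3*h*(h + 4))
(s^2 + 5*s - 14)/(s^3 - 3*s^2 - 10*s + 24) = (s + 7)/(s^2 - s - 12)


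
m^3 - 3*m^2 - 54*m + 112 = (m - 8)*(m - 2)*(m + 7)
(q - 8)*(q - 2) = q^2 - 10*q + 16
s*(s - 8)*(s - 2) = s^3 - 10*s^2 + 16*s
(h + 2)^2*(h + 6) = h^3 + 10*h^2 + 28*h + 24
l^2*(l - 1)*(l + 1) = l^4 - l^2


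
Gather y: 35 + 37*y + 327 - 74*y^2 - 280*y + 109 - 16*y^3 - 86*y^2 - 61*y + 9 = -16*y^3 - 160*y^2 - 304*y + 480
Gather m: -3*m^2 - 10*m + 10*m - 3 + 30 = 27 - 3*m^2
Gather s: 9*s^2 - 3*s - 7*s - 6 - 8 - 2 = 9*s^2 - 10*s - 16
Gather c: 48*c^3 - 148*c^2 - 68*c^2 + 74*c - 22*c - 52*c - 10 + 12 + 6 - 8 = 48*c^3 - 216*c^2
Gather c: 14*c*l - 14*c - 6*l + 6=c*(14*l - 14) - 6*l + 6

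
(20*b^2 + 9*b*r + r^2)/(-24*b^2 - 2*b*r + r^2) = (5*b + r)/(-6*b + r)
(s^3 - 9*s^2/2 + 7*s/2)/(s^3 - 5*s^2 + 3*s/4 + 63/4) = 2*s*(s - 1)/(2*s^2 - 3*s - 9)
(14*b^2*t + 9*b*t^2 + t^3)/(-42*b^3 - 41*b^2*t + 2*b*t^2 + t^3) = t*(2*b + t)/(-6*b^2 - 5*b*t + t^2)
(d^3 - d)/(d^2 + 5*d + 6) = (d^3 - d)/(d^2 + 5*d + 6)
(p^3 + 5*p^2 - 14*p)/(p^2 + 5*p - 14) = p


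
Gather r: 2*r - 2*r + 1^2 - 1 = 0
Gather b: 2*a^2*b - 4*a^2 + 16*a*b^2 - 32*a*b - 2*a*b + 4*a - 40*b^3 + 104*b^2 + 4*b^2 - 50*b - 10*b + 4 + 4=-4*a^2 + 4*a - 40*b^3 + b^2*(16*a + 108) + b*(2*a^2 - 34*a - 60) + 8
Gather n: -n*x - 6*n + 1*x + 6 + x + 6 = n*(-x - 6) + 2*x + 12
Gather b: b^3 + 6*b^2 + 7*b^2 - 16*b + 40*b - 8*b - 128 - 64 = b^3 + 13*b^2 + 16*b - 192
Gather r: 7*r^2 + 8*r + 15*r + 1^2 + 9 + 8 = 7*r^2 + 23*r + 18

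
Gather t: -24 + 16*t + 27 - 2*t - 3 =14*t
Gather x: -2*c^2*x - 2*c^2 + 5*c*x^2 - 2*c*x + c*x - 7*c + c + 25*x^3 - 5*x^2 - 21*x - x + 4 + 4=-2*c^2 - 6*c + 25*x^3 + x^2*(5*c - 5) + x*(-2*c^2 - c - 22) + 8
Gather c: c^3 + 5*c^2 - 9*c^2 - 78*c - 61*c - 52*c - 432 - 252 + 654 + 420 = c^3 - 4*c^2 - 191*c + 390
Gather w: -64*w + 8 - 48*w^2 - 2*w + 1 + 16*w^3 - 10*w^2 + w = 16*w^3 - 58*w^2 - 65*w + 9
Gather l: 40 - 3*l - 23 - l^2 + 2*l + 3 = -l^2 - l + 20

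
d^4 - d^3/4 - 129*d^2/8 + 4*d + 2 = (d - 4)*(d - 1/2)*(d + 1/4)*(d + 4)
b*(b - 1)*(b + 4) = b^3 + 3*b^2 - 4*b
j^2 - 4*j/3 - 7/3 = (j - 7/3)*(j + 1)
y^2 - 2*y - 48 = (y - 8)*(y + 6)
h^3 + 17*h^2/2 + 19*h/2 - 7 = (h - 1/2)*(h + 2)*(h + 7)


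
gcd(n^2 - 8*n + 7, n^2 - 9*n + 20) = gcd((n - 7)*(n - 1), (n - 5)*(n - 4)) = 1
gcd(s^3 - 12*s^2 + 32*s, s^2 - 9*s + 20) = s - 4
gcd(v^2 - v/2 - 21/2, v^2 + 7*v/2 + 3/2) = v + 3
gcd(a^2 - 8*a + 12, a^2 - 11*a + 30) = a - 6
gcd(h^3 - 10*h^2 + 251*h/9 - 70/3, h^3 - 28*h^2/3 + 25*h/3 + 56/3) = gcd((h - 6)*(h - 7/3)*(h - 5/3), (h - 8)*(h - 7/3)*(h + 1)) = h - 7/3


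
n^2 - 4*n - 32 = (n - 8)*(n + 4)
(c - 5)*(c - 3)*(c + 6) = c^3 - 2*c^2 - 33*c + 90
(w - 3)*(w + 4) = w^2 + w - 12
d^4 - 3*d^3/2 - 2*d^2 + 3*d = d*(d - 3/2)*(d - sqrt(2))*(d + sqrt(2))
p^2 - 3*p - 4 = (p - 4)*(p + 1)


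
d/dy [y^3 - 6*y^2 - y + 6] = 3*y^2 - 12*y - 1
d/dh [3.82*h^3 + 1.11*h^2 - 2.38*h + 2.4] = 11.46*h^2 + 2.22*h - 2.38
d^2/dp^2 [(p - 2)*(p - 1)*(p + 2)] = 6*p - 2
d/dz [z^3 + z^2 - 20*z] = 3*z^2 + 2*z - 20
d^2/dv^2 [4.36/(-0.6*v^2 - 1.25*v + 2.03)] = (3.1392*v^2 + 6.54*v - 4.36*(1.2*v + 1.25)*(2.4*v + 2.5) - 10.62096)/(0.6*v^2 + 1.25*v - 2.03)^3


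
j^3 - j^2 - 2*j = j*(j - 2)*(j + 1)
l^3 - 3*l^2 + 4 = (l - 2)^2*(l + 1)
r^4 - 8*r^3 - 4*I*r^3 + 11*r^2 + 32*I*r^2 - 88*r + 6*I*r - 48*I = (r - 8)*(r - 6*I)*(r + I)^2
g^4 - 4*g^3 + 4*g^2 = g^2*(g - 2)^2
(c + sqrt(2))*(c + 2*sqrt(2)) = c^2 + 3*sqrt(2)*c + 4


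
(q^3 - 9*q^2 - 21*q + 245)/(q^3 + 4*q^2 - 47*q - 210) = (q - 7)/(q + 6)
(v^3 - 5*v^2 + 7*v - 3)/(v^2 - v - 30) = (-v^3 + 5*v^2 - 7*v + 3)/(-v^2 + v + 30)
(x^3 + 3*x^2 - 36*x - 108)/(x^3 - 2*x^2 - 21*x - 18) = (x + 6)/(x + 1)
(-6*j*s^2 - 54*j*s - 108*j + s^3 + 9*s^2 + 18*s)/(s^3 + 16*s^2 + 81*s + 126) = (-6*j + s)/(s + 7)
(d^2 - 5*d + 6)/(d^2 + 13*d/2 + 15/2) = 2*(d^2 - 5*d + 6)/(2*d^2 + 13*d + 15)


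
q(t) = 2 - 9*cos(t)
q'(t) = 9*sin(t)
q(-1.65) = 2.71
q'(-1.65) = -8.97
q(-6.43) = -6.90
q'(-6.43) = -1.32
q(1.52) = 1.54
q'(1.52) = 8.99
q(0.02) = -7.00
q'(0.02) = 0.18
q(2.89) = 10.72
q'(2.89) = 2.24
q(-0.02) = -7.00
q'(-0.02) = -0.18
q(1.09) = -2.16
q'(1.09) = 7.98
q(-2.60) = 9.71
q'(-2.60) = -4.64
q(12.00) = -5.59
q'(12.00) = -4.83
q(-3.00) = 10.91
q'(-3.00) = -1.27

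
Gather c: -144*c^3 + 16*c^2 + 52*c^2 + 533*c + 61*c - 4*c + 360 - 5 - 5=-144*c^3 + 68*c^2 + 590*c + 350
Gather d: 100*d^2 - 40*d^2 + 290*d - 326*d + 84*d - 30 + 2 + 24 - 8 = 60*d^2 + 48*d - 12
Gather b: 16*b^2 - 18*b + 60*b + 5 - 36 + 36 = 16*b^2 + 42*b + 5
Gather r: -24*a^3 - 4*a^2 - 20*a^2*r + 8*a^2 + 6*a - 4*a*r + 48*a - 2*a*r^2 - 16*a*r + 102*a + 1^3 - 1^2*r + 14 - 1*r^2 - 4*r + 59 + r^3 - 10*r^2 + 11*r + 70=-24*a^3 + 4*a^2 + 156*a + r^3 + r^2*(-2*a - 11) + r*(-20*a^2 - 20*a + 6) + 144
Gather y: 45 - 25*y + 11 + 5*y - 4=52 - 20*y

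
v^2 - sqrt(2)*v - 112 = (v - 8*sqrt(2))*(v + 7*sqrt(2))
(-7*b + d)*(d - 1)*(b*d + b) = -7*b^2*d^2 + 7*b^2 + b*d^3 - b*d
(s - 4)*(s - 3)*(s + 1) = s^3 - 6*s^2 + 5*s + 12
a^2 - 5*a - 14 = (a - 7)*(a + 2)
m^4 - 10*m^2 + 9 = (m - 3)*(m - 1)*(m + 1)*(m + 3)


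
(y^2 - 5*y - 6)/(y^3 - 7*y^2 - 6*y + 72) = (y + 1)/(y^2 - y - 12)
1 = 1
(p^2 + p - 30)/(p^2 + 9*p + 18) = (p - 5)/(p + 3)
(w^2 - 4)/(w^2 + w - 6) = (w + 2)/(w + 3)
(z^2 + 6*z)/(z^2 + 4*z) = (z + 6)/(z + 4)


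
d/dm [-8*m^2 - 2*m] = -16*m - 2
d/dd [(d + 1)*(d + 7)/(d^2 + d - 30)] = (-7*d^2 - 74*d - 247)/(d^4 + 2*d^3 - 59*d^2 - 60*d + 900)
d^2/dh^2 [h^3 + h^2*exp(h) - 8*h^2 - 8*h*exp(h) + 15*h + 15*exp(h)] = h^2*exp(h) - 4*h*exp(h) + 6*h + exp(h) - 16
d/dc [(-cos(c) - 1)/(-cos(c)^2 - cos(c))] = sin(c)/cos(c)^2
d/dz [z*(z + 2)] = 2*z + 2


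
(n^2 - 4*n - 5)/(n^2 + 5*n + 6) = (n^2 - 4*n - 5)/(n^2 + 5*n + 6)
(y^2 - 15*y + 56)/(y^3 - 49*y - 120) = (y - 7)/(y^2 + 8*y + 15)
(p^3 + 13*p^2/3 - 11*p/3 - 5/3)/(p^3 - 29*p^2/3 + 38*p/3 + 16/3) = (p^2 + 4*p - 5)/(p^2 - 10*p + 16)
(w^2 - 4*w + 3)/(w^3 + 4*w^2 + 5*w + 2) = (w^2 - 4*w + 3)/(w^3 + 4*w^2 + 5*w + 2)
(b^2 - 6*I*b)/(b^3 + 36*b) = 1/(b + 6*I)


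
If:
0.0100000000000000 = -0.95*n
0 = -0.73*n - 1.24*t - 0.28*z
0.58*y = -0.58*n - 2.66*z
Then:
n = -0.01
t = 0.00619694397283531 - 0.225806451612903*z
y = 0.0105263157894737 - 4.58620689655172*z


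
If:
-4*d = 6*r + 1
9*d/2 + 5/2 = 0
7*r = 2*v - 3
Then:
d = -5/9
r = 11/54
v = 239/108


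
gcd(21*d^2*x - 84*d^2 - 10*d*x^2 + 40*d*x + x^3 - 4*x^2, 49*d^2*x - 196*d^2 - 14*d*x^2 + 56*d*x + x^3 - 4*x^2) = -7*d*x + 28*d + x^2 - 4*x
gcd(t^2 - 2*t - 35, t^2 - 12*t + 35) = t - 7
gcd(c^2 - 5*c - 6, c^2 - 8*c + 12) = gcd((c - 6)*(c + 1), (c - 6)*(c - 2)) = c - 6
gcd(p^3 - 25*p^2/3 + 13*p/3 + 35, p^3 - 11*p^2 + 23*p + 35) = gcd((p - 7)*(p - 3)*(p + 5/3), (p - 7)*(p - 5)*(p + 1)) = p - 7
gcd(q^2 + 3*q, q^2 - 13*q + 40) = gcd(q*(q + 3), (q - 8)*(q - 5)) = 1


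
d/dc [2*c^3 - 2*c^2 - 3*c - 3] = 6*c^2 - 4*c - 3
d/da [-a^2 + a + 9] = 1 - 2*a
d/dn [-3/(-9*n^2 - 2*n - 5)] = 6*(-9*n - 1)/(9*n^2 + 2*n + 5)^2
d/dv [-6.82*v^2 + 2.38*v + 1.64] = 2.38 - 13.64*v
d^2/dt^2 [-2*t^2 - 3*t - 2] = -4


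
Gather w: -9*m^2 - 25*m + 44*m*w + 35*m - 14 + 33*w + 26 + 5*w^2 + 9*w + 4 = -9*m^2 + 10*m + 5*w^2 + w*(44*m + 42) + 16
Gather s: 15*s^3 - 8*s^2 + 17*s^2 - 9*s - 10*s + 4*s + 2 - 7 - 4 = 15*s^3 + 9*s^2 - 15*s - 9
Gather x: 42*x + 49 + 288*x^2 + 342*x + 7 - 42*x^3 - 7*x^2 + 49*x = -42*x^3 + 281*x^2 + 433*x + 56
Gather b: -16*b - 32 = -16*b - 32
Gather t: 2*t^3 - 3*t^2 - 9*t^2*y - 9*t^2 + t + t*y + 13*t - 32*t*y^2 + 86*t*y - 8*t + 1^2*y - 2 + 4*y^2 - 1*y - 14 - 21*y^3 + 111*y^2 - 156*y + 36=2*t^3 + t^2*(-9*y - 12) + t*(-32*y^2 + 87*y + 6) - 21*y^3 + 115*y^2 - 156*y + 20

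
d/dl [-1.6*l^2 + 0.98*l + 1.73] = 0.98 - 3.2*l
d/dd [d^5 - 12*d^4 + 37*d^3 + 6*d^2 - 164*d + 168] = 5*d^4 - 48*d^3 + 111*d^2 + 12*d - 164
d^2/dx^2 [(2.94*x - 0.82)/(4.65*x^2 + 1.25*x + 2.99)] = ((0.276000000000001 - 82.026*x)*(4.65*x^2 + 1.25*x + 2.99) + (2.94*x - 0.82)*(9.3*x + 1.25)*(18.6*x + 2.5))/(4.65*x^2 + 1.25*x + 2.99)^3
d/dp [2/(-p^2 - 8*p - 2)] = 4*(p + 4)/(p^2 + 8*p + 2)^2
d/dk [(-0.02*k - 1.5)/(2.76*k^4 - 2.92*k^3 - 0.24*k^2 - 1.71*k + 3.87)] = (0.1656*k^4 + 16.4432*k^3 - 13.1448*k^2 - 0.72*k - 2.6424)/(7.6176*k^8 - 16.1184*k^7 + 7.2016*k^6 - 8.0376*k^5 + 31.4064*k^4 - 21.78*k^3 + 1.0665*k^2 - 13.2354*k + 14.9769)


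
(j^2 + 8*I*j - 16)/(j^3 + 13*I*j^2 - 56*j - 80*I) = 1/(j + 5*I)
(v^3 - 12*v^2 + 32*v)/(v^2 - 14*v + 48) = v*(v - 4)/(v - 6)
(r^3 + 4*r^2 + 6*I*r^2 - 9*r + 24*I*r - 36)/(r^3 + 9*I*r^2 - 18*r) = (r^2 + r*(4 + 3*I) + 12*I)/(r*(r + 6*I))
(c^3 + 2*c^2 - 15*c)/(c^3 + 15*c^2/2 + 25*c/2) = 2*(c - 3)/(2*c + 5)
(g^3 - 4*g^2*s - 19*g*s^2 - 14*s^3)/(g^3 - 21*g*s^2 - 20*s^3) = (-g^2 + 5*g*s + 14*s^2)/(-g^2 + g*s + 20*s^2)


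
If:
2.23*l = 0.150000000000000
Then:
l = 0.07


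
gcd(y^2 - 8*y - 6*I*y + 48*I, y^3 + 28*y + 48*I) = y - 6*I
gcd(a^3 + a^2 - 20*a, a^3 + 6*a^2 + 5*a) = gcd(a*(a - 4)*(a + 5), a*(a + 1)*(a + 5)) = a^2 + 5*a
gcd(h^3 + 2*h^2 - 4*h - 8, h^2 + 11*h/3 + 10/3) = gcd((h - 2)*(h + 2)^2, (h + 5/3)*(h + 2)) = h + 2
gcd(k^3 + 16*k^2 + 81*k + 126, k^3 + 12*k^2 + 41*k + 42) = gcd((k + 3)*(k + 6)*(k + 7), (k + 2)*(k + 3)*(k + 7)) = k^2 + 10*k + 21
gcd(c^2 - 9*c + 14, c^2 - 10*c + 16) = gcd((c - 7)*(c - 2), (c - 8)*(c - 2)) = c - 2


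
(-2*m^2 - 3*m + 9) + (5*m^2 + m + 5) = 3*m^2 - 2*m + 14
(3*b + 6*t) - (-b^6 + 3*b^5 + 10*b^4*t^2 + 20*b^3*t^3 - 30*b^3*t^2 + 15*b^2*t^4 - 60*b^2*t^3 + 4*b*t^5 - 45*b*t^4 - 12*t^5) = b^6 - 3*b^5 - 10*b^4*t^2 - 20*b^3*t^3 + 30*b^3*t^2 - 15*b^2*t^4 + 60*b^2*t^3 - 4*b*t^5 + 45*b*t^4 + 3*b + 12*t^5 + 6*t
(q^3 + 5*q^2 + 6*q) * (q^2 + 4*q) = q^5 + 9*q^4 + 26*q^3 + 24*q^2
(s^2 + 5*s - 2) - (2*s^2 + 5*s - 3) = 1 - s^2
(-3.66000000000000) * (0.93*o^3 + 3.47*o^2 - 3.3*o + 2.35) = -3.4038*o^3 - 12.7002*o^2 + 12.078*o - 8.601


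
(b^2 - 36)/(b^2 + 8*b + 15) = (b^2 - 36)/(b^2 + 8*b + 15)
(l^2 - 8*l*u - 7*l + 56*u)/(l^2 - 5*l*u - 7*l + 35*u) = (-l + 8*u)/(-l + 5*u)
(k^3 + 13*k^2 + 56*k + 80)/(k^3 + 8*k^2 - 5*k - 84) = (k^2 + 9*k + 20)/(k^2 + 4*k - 21)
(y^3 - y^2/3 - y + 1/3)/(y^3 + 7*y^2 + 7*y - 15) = (3*y^2 + 2*y - 1)/(3*(y^2 + 8*y + 15))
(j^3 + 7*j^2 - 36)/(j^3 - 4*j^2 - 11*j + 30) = (j + 6)/(j - 5)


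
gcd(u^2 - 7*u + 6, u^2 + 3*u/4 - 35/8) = 1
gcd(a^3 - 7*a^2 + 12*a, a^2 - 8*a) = a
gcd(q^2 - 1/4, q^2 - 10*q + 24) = 1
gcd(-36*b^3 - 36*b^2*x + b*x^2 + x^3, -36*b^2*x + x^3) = -36*b^2 + x^2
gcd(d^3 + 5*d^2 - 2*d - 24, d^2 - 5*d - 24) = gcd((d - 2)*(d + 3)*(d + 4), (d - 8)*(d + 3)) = d + 3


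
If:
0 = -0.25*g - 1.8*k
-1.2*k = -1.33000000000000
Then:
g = -7.98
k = 1.11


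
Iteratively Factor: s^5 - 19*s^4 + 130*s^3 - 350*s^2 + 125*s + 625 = (s - 5)*(s^4 - 14*s^3 + 60*s^2 - 50*s - 125) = (s - 5)^2*(s^3 - 9*s^2 + 15*s + 25) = (s - 5)^3*(s^2 - 4*s - 5) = (s - 5)^3*(s + 1)*(s - 5)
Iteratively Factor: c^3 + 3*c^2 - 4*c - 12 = (c + 2)*(c^2 + c - 6) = (c - 2)*(c + 2)*(c + 3)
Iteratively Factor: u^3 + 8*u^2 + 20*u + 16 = (u + 2)*(u^2 + 6*u + 8) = (u + 2)^2*(u + 4)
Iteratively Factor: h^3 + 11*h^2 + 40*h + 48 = (h + 4)*(h^2 + 7*h + 12) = (h + 4)^2*(h + 3)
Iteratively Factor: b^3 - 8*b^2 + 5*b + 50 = (b - 5)*(b^2 - 3*b - 10) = (b - 5)*(b + 2)*(b - 5)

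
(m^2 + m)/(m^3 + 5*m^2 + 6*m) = (m + 1)/(m^2 + 5*m + 6)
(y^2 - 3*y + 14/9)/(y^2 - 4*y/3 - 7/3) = (y - 2/3)/(y + 1)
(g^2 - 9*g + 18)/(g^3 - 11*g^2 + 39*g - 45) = (g - 6)/(g^2 - 8*g + 15)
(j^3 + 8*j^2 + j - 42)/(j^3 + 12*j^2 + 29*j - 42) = (j^2 + j - 6)/(j^2 + 5*j - 6)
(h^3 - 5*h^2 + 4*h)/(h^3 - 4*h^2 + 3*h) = (h - 4)/(h - 3)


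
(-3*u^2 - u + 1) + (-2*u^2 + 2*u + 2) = -5*u^2 + u + 3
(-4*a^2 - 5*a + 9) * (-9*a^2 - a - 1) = 36*a^4 + 49*a^3 - 72*a^2 - 4*a - 9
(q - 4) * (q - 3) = q^2 - 7*q + 12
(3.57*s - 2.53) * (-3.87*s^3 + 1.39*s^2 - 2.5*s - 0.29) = -13.8159*s^4 + 14.7534*s^3 - 12.4417*s^2 + 5.2897*s + 0.7337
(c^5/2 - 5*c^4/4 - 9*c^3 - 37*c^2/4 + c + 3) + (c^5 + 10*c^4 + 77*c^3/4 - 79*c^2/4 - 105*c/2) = 3*c^5/2 + 35*c^4/4 + 41*c^3/4 - 29*c^2 - 103*c/2 + 3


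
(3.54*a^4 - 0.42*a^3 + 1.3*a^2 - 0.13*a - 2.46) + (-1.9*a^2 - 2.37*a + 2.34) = 3.54*a^4 - 0.42*a^3 - 0.6*a^2 - 2.5*a - 0.12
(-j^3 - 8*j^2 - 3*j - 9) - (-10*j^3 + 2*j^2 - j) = 9*j^3 - 10*j^2 - 2*j - 9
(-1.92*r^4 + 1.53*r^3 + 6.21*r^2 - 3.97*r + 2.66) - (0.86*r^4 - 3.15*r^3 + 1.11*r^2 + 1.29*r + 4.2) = -2.78*r^4 + 4.68*r^3 + 5.1*r^2 - 5.26*r - 1.54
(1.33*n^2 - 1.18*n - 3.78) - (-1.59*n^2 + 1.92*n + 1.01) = 2.92*n^2 - 3.1*n - 4.79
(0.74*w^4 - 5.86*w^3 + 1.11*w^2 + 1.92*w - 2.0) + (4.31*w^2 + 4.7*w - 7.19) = 0.74*w^4 - 5.86*w^3 + 5.42*w^2 + 6.62*w - 9.19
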